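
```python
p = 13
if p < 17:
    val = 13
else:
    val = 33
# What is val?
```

Trace:
`p = 13` → p = 13
`if p < 17: ...` → p < 17 is True → val = 13
So val = 13

Answer: 13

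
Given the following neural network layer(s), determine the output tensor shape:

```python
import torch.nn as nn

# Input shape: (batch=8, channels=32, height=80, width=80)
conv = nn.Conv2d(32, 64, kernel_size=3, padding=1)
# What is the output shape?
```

Input: (8, 32, 80, 80) -> Output: (8, 64, 80, 80)

Answer: (8, 64, 80, 80)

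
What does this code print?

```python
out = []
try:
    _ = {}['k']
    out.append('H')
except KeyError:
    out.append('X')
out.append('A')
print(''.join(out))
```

Execution trace: 'X' (except KeyError) → 'A' (after the try/except). Output: XA

Answer: XA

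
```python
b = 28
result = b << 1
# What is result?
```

Trace:
`b = 28` → b = 28
`result = b << 1` → result = 56
So result = 56

Answer: 56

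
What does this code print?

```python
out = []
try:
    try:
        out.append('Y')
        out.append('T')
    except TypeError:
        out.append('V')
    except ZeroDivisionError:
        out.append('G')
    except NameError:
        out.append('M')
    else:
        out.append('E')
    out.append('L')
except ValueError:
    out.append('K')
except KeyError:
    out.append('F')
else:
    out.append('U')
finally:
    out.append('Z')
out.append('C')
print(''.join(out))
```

Execution trace: 'Y' (inner try body) → 'T' (inner try body, no exception) → 'E' (inner else) → 'L' (try body, no exception) → 'U' (else) → 'Z' (finally) → 'C' (after the try/except). Output: YTELUZC

Answer: YTELUZC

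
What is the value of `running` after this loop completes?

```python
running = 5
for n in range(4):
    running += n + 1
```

Start at 5, add 1 to 4 = 15
`running` takes the values: 5 → 6 → 8 → 11 → 15

Answer: 15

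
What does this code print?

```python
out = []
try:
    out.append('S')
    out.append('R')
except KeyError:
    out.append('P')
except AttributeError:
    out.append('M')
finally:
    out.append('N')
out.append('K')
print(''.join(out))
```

Execution trace: 'S' (try body) → 'R' (try body, no exception) → 'N' (finally) → 'K' (after the try/except). Output: SRNK

Answer: SRNK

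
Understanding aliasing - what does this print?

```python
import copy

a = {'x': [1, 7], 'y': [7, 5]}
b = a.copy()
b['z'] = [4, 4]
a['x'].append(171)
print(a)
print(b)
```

Key concept: shallow copy of dict with mutable values.
Step by step:
`a = {'x': [1, 7], 'y': [7, 5]}` → a = {'x': [1, 7], 'y': [7, 5]}
`b = a.copy()` → b = {'x': [1, 7], 'y': [7, 5]}
`b['z'] = [4, 4]` → b = {'x': [1, 7], 'y': [7, 5], 'z': [4, 4]}
`a['x'].append(171)` → a = {'x': [1, 7, 171], 'y': [7, 5]}; b = {'x': [1, 7, 171], 'y': [7, 5], 'z': [4, 4]}
`print(a)` → prints {'x': [1, 7, 171], 'y': [7, 5]}
`print(b)` → prints {'x': [1, 7, 171], 'y': [7, 5], 'z': [4, 4]}

Answer:
{'x': [1, 7, 171], 'y': [7, 5]}
{'x': [1, 7, 171], 'y': [7, 5], 'z': [4, 4]}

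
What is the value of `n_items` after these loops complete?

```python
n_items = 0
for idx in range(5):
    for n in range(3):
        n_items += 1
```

5 * 3 = 15
`n_items` takes the values: 0 → 1 → 2 → 3 → 4 → 5 → 6 → 7 → 8 → 9 → 10 → 11 → 12 → 13 → 14 → 15

Answer: 15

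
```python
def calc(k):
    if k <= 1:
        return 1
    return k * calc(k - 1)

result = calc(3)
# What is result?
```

calc(3) = 3 * 2 * 1 = 6

Answer: 6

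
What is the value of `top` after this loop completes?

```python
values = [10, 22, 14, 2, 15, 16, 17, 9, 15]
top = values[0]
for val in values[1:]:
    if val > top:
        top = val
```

Maximum of [10, 22, 14, 2, 15, 16, 17, 9, 15]
`top` takes the values: 10 → 22

Answer: 22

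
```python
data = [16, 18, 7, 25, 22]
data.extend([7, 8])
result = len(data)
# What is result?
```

Trace:
`data = [16, 18, 7, 25, 22]` → data = [16, 18, 7, 25, 22]
`data.extend([7, 8])` → data = [16, 18, 7, 25, 22, 7, 8]
`result = len(data)` → result = 7
So result = 7

Answer: 7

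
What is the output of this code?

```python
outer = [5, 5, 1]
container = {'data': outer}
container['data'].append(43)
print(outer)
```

Key concept: dict holds reference to list.
Step by step:
`outer = [5, 5, 1]` → outer = [5, 5, 1]
`container = {'data': outer}` → container = {'data': [5, 5, 1]}
`container['data'].append(43)` → outer = [5, 5, 1, 43]; container = {'data': [5, 5, 1, 43]}
`print(outer)` → prints [5, 5, 1, 43]

Answer: [5, 5, 1, 43]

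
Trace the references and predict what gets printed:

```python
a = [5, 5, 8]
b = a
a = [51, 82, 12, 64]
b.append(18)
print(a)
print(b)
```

Key concept: rebinding vs mutation: a is rebound to a new list, b still points at the original.
Step by step:
`a = [5, 5, 8]` → a = [5, 5, 8]
`b = a` → b = [5, 5, 8] (same object as a)
`a = [51, 82, 12, 64]` → a = [51, 82, 12, 64]
`b.append(18)` → b = [5, 5, 8, 18]
`print(a)` → prints [51, 82, 12, 64]
`print(b)` → prints [5, 5, 8, 18]

Answer:
[51, 82, 12, 64]
[5, 5, 8, 18]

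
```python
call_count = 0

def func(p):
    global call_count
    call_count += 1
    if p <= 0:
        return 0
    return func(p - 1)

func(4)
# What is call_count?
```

Linear recursion stepping by 1: 5 calls from p=4 down to ≤0.

Answer: 5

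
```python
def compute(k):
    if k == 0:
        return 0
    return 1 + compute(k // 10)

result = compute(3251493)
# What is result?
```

Count of digits of 3251493: 7

Answer: 7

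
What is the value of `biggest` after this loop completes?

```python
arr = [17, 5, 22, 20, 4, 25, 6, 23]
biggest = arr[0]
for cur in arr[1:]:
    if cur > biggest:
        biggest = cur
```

Maximum of [17, 5, 22, 20, 4, 25, 6, 23]
`biggest` takes the values: 17 → 22 → 25

Answer: 25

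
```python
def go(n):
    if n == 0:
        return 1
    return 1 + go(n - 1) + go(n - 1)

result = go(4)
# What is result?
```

go(n) = 1 + 2·go(n-1), go(0)=1. Closed form: (1+1)·2^4 - 1 = 31.

Answer: 31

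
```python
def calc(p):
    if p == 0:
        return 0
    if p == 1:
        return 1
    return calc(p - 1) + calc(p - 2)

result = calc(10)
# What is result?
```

Build up from base cases: calc(0)=0, calc(1)=1, calc(2)=1, calc(3)=2, calc(4)=3, calc(5)=5, calc(6)=8, ..., calc(10)=55

Answer: 55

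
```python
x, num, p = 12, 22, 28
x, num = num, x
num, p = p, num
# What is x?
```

Trace:
`x, num, p = 12, 22, 28` → x = 12; num = 22; p = 28
`x, num = num, x` → x = 22; num = 12
`num, p = p, num` → num = 28; p = 12
So x = 22

Answer: 22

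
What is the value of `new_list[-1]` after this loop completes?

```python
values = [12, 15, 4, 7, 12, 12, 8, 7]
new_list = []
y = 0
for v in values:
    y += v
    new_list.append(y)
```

Cumulative sum ends at 77
`new_list` takes the values: [] → [12] → [12, 27] → [12, 27, 31] → [12, 27, 31, 38] → [12, 27, 31, 38, 50] → [12, 27, 31, 38, 50, 62] → [12, 27, 31, 38, 50, 62, 70] → [12, 27, 31, 38, 50, 62, 70, 77]
So `new_list[-1]` = 77

Answer: 77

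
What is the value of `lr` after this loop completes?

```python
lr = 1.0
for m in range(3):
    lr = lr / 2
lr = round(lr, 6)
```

Halving LR 3 times: 1 / 2^3
`lr` takes the values: 1.0 → 0.5 → 0.25 → 0.125

Answer: 0.125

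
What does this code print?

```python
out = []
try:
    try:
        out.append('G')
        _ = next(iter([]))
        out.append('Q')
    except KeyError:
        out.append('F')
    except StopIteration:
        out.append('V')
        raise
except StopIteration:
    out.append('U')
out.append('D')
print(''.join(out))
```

Execution trace: 'G' (inner try body) → 'V' (inner except StopIteration) → 'U' (outer except StopIteration) → 'D' (after the try/except). Output: GVUD

Answer: GVUD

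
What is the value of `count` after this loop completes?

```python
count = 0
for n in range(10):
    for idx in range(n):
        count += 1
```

Triangle number: 0+1+2+...+9
`count` takes the values: 0 → 1 → 2 → 3 → 4 → 5 → 6 → 7 → 8 → 9 → 10 → 11 → 12 → 13 → 14 → 15 → 16 → 17 → 18 → 19 → 20 → 21 → 22 → 23 → 24 → 25 → 26 → 27 → 28 → 29 → … → 41 → 42 → 43 → 44 → 45

Answer: 45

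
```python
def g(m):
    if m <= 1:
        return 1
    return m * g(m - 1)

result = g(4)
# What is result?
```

g(4) = 4 * 3 * 2 * 1 = 24

Answer: 24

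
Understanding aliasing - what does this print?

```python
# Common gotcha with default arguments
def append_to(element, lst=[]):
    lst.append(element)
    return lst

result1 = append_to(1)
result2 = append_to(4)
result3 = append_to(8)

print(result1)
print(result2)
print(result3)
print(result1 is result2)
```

Key concept: mutable default argument gotcha.
Step by step:
`result1 = append_to(1)` → result1 = [1]
`result2 = append_to(4)` → result1 = [1, 4] (same object as result2); result2 = [1, 4] (same object as result1)
`result3 = append_to(8)` → result1 = [1, 4, 8] (same object as result2, result3); result2 = [1, 4, 8] (same object as result1, result3); result3 = [1, 4, 8] (same object as result1, result2)
`print(result1)` → prints [1, 4, 8]
`print(result2)` → prints [1, 4, 8]
`print(result3)` → prints [1, 4, 8]
`print(result1 is result2)` → prints True

Answer:
[1, 4, 8]
[1, 4, 8]
[1, 4, 8]
True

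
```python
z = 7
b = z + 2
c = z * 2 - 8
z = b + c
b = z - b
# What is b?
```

Trace:
`z = 7` → z = 7
`b = z + 2` → b = 9
`c = z * 2 - 8` → c = 6
`z = b + c` → z = 15
`b = z - b` → b = 6
So b = 6

Answer: 6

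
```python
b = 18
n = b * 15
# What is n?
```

Trace:
`b = 18` → b = 18
`n = b * 15` → n = 270
So n = 270

Answer: 270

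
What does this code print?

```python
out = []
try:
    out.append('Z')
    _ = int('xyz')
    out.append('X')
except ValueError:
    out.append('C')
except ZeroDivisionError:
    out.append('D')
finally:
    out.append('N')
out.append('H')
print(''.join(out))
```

Execution trace: 'Z' (try body) → 'C' (except ValueError) → 'N' (finally) → 'H' (after the try/except). Output: ZCNH

Answer: ZCNH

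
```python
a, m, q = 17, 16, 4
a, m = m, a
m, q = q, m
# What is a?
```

Trace:
`a, m, q = 17, 16, 4` → a = 17; m = 16; q = 4
`a, m = m, a` → a = 16; m = 17
`m, q = q, m` → m = 4; q = 17
So a = 16

Answer: 16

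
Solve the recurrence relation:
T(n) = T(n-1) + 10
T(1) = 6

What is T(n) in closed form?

Unrolling: T(n) = T(1) + 10·(n-1) = 6 + 10(n-1) = 10n - 4.

Answer: T(n) = 10n - 4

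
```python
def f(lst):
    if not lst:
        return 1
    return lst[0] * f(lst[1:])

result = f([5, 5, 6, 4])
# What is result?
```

Product over [5, 5, 6, 4] = 5 * 5 * 6 * 4 = 600

Answer: 600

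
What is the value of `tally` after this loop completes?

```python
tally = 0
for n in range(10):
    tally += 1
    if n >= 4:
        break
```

Loop breaks when n reaches 4, tally is 5
`tally` takes the values: 0 → 1 → 2 → 3 → 4 → 5

Answer: 5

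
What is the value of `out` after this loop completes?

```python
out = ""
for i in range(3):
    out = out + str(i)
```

Concatenate digits 0 to 2
`out` takes the values: "" → "0" → "01" → "012"

Answer: "012"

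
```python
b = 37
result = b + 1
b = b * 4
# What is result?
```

Trace:
`b = 37` → b = 37
`result = b + 1` → result = 38
`b = b * 4` → b = 148
So result = 38

Answer: 38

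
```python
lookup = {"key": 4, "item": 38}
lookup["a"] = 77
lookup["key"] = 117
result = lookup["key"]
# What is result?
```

Trace:
`lookup = {"key": 4, "item": 38}` → lookup = {'key': 4, 'item': 38}
`lookup["a"] = 77` → lookup = {'key': 4, 'item': 38, 'a': 77}
`lookup["key"] = 117` → lookup = {'key': 117, 'item': 38, 'a': 77}
`result = lookup["key"]` → result = 117
So result = 117

Answer: 117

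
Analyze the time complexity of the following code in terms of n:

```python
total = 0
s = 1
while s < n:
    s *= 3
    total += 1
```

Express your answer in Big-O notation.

Each loop level contributes: log n. Multiplying the contributions gives O(log n).

Answer: O(log n)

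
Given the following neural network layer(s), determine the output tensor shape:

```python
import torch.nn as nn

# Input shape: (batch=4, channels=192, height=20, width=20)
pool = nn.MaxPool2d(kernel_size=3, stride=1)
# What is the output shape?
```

Input: (4, 192, 20, 20) -> Output: (4, 192, 18, 18)

Answer: (4, 192, 18, 18)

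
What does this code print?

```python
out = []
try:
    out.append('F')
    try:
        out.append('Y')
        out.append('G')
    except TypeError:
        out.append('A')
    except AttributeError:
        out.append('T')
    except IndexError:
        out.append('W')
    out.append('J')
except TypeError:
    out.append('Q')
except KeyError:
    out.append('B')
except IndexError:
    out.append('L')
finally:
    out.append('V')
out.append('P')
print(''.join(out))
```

Execution trace: 'F' (try body) → 'Y' (inner try body) → 'G' (inner try body, no exception) → 'J' (try body, no exception) → 'V' (finally) → 'P' (after the try/except). Output: FYGJVP

Answer: FYGJVP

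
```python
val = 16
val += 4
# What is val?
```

Trace:
`val = 16` → val = 16
`val += 4` → val = 20
So val = 20

Answer: 20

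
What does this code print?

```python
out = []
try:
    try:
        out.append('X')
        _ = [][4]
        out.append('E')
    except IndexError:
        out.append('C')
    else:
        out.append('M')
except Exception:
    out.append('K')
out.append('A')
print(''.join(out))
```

Execution trace: 'X' (inner try body) → 'C' (inner except IndexError) → 'A' (after the try/except). Output: XCA

Answer: XCA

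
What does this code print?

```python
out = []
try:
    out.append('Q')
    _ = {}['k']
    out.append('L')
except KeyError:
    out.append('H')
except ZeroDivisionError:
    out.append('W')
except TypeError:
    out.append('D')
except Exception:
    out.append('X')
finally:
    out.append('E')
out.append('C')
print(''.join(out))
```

Execution trace: 'Q' (try body) → 'H' (except KeyError) → 'E' (finally) → 'C' (after the try/except). Output: QHEC

Answer: QHEC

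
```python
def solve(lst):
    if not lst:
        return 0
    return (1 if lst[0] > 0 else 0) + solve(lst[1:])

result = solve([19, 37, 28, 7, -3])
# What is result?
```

Count of positive elements in [19, 37, 28, 7, -3] = 4

Answer: 4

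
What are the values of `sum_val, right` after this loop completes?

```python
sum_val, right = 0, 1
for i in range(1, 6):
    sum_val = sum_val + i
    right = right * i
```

Sum and factorial of 1 to 5
`sum_val, right` takes the values: (0, 1) → (1, 1) → (3, 1) → (3, 2) → (6, 2) → (6, 6) → (10, 6) → (10, 24) → (15, 24) → (15, 120)

Answer: 15, 120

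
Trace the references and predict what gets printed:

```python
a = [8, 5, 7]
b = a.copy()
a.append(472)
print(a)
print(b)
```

Key concept: list.copy() creates independent copy.
Step by step:
`a = [8, 5, 7]` → a = [8, 5, 7]
`b = a.copy()` → b = [8, 5, 7]
`a.append(472)` → a = [8, 5, 7, 472]
`print(a)` → prints [8, 5, 7, 472]
`print(b)` → prints [8, 5, 7]

Answer:
[8, 5, 7, 472]
[8, 5, 7]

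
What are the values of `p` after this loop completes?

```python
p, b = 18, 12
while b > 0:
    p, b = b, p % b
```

GCD of 18 and 12
`p` takes the values: 18 → 12 → 6

Answer: 6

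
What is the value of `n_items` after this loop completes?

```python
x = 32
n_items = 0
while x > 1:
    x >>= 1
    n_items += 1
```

Count right shifts until 1
`n_items` takes the values: 0 → 1 → 2 → 3 → 4 → 5

Answer: 5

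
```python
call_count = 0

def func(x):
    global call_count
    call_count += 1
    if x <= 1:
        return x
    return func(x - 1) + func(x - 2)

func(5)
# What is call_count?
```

Calls(x) = 1 + Calls(x-1) + Calls(x-2); Calls(0)=Calls(1)=1. For x=5 this gives 15.

Answer: 15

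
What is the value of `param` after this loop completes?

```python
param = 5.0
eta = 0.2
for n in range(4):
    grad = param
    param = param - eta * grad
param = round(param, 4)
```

Gradient descent: w = 5.0 * (1 - 0.2)^4
`param` takes the values: 5.0 → 4.0 → 3.2 → 2.56 → 2.048

Answer: 2.048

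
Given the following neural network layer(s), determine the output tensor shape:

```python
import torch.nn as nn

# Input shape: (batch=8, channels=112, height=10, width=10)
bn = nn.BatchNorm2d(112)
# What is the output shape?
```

Input: (8, 112, 10, 10) -> Output: (8, 112, 10, 10)

Answer: (8, 112, 10, 10)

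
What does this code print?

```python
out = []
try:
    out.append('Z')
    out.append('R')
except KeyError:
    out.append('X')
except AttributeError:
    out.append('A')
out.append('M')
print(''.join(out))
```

Execution trace: 'Z' (try body) → 'R' (try body, no exception) → 'M' (after the try/except). Output: ZRM

Answer: ZRM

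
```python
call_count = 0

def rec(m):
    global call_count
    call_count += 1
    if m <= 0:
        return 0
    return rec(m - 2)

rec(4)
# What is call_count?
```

Linear recursion stepping by 2: 3 calls from m=4 down to ≤0.

Answer: 3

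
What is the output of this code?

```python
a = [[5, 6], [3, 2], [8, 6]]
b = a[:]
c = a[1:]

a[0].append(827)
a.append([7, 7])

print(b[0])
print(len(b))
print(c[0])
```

Key concept: slice with nested mutation.
Step by step:
`a = [[5, 6], [3, 2], [8, 6]]` → a = [[5, 6], [3, 2], [8, 6]]
`b = a[:]` → b = [[5, 6], [3, 2], [8, 6]]
`c = a[1:]` → c = [[3, 2], [8, 6]]
`a[0].append(827)` → a = [[5, 6, 827], [3, 2], [8, 6]]; b = [[5, 6, 827], [3, 2], [8, 6]]
`a.append([7, 7])` → a = [[5, 6, 827], [3, 2], [8, 6], [7, 7]]
`print(b[0])` → prints [5, 6, 827]
`print(len(b))` → prints 3
`print(c[0])` → prints [3, 2]

Answer:
[5, 6, 827]
3
[3, 2]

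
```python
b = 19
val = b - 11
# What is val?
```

Trace:
`b = 19` → b = 19
`val = b - 11` → val = 8
So val = 8

Answer: 8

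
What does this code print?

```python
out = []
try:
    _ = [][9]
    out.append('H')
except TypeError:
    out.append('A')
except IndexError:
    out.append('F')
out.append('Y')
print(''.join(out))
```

Execution trace: 'F' (except IndexError) → 'Y' (after the try/except). Output: FY

Answer: FY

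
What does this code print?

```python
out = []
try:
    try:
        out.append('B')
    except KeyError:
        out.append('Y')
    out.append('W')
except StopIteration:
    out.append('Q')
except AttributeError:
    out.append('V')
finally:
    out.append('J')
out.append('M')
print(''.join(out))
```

Execution trace: 'B' (inner try body, no exception) → 'W' (try body, no exception) → 'J' (finally) → 'M' (after the try/except). Output: BWJM

Answer: BWJM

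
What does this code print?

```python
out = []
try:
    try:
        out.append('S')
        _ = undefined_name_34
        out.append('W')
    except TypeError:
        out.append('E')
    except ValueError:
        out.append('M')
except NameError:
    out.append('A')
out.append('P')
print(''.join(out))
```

Execution trace: 'S' (try body) → 'A' (outer except NameError) → 'P' (after the try/except). Output: SAP

Answer: SAP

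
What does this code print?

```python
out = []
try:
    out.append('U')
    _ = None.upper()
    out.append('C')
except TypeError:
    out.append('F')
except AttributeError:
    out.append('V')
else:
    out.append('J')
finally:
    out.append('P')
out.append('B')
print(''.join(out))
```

Execution trace: 'U' (try body) → 'V' (except AttributeError) → 'P' (finally) → 'B' (after the try/except). Output: UVPB

Answer: UVPB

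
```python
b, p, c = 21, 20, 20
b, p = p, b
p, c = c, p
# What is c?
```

Trace:
`b, p, c = 21, 20, 20` → b = 21; p = 20; c = 20
`b, p = p, b` → b = 20; p = 21
`p, c = c, p` → p = 20; c = 21
So c = 21

Answer: 21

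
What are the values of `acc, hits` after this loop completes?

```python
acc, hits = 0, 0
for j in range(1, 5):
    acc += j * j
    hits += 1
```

Sum of squares and count
`acc, hits` takes the values: (0, 0) → (1, 0) → (1, 1) → (5, 1) → (5, 2) → (14, 2) → (14, 3) → (30, 3) → (30, 4)

Answer: 30, 4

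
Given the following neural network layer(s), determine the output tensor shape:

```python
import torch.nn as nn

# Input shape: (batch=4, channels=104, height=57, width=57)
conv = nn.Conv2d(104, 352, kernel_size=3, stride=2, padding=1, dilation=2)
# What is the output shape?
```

Input: (4, 104, 57, 57) -> Output: (4, 352, 28, 28)

Answer: (4, 352, 28, 28)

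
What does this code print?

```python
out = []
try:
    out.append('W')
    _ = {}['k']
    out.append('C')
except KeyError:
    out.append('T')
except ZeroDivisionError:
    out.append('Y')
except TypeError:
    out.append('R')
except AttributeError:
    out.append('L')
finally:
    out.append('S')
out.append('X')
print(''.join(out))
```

Execution trace: 'W' (try body) → 'T' (except KeyError) → 'S' (finally) → 'X' (after the try/except). Output: WTSX

Answer: WTSX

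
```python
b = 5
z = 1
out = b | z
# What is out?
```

Trace:
`b = 5` → b = 5
`z = 1` → z = 1
`out = b | z` → out = 5
So out = 5

Answer: 5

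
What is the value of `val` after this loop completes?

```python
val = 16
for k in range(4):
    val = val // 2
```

Halve 4 times: 16 // 2^4 = 1
`val` takes the values: 16 → 8 → 4 → 2 → 1

Answer: 1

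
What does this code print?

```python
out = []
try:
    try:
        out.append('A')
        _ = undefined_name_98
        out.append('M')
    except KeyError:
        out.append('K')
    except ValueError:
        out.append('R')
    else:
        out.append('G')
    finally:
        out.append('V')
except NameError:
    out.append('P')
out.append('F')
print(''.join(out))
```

Execution trace: 'A' (try body) → 'V' (finally) → 'P' (outer except NameError) → 'F' (after the try/except). Output: AVPF

Answer: AVPF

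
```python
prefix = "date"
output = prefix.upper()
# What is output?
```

Trace:
`prefix = "date"` → prefix = 'date'
`output = prefix.upper()` → output = 'DATE'
So output = 'DATE'

Answer: 'DATE'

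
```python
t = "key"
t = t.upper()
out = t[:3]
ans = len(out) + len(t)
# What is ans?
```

Trace:
`t = "key"` → t = 'key'
`t = t.upper()` → t = 'KEY'
`out = t[:3]` → out = 'KEY'
`ans = len(out) + len(t)` → ans = 6
So ans = 6

Answer: 6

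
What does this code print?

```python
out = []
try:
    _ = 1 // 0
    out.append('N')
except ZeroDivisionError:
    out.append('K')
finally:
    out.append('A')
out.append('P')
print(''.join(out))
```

Execution trace: 'K' (except ZeroDivisionError) → 'A' (finally) → 'P' (after the try/except). Output: KAP

Answer: KAP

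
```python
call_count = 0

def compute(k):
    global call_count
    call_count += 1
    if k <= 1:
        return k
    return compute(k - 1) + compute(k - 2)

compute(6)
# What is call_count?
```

Calls(k) = 1 + Calls(k-1) + Calls(k-2); Calls(0)=Calls(1)=1. For k=6 this gives 25.

Answer: 25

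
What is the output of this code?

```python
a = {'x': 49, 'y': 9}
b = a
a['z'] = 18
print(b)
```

Key concept: dict aliasing.
Step by step:
`a = {'x': 49, 'y': 9}` → a = {'x': 49, 'y': 9}
`b = a` → b = {'x': 49, 'y': 9} (same object as a)
`a['z'] = 18` → a = {'x': 49, 'y': 9, 'z': 18} (same object as b); b = {'x': 49, 'y': 9, 'z': 18} (same object as a)
`print(b)` → prints {'x': 49, 'y': 9, 'z': 18}

Answer: {'x': 49, 'y': 9, 'z': 18}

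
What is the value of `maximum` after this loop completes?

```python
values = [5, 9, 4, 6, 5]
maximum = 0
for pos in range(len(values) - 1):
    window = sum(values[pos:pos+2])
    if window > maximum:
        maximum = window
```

Max sum of 2-element window in [5, 9, 4, 6, 5]
`maximum` takes the values: 0 → 14

Answer: 14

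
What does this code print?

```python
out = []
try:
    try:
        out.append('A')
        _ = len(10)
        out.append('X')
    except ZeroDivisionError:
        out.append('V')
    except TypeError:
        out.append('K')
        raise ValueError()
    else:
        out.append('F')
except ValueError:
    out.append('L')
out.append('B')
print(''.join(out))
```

Execution trace: 'A' (inner try body) → 'K' (inner except TypeError) → 'L' (outer except ValueError) → 'B' (after the try/except). Output: AKLB

Answer: AKLB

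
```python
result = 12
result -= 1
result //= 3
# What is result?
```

Trace:
`result = 12` → result = 12
`result -= 1` → result = 11
`result //= 3` → result = 3
So result = 3

Answer: 3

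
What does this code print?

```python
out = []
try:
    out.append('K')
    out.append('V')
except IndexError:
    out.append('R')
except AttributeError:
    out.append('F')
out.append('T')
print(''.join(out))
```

Execution trace: 'K' (try body) → 'V' (try body, no exception) → 'T' (after the try/except). Output: KVT

Answer: KVT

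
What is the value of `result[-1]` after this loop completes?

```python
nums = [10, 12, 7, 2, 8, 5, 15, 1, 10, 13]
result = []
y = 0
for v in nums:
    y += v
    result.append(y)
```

Cumulative sum ends at 83
`result` takes the values: [] → [10] → [10, 22] → [10, 22, 29] → [10, 22, 29, 31] → [10, 22, 29, 31, 39] → [10, 22, 29, 31, 39, 44] → [10, 22, 29, 31, 39, 44, 59] → [10, 22, 29, 31, 39, 44, 59, 60] → [10, 22, 29, 31, 39, 44, 59, 60, 70] → [10, 22, 29, 31, 39, 44, 59, 60, 70, 83]
So `result[-1]` = 83

Answer: 83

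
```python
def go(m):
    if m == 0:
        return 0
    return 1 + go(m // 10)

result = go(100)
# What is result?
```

Count of digits of 100: 3

Answer: 3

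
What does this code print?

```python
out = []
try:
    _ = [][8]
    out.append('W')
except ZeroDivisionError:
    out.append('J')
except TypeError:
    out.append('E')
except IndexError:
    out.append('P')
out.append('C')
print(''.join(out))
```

Execution trace: 'P' (except IndexError) → 'C' (after the try/except). Output: PC

Answer: PC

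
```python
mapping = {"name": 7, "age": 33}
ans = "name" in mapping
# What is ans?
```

Trace:
`mapping = {"name": 7, "age": 33}` → mapping = {'name': 7, 'age': 33}
`ans = "name" in mapping` → ans = True
So ans = True

Answer: True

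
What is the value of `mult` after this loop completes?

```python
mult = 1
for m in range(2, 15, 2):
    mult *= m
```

Product of even numbers 2 to 14
`mult` takes the values: 1 → 2 → 8 → 48 → 384 → 3840 → 46080 → 645120

Answer: 645120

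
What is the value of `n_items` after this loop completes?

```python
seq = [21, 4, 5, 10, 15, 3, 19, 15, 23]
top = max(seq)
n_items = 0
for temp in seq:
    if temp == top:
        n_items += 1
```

Count of max value 23 in [21, 4, 5, 10, 15, 3, 19, 15, 23]
`n_items` takes the values: 0 → 1

Answer: 1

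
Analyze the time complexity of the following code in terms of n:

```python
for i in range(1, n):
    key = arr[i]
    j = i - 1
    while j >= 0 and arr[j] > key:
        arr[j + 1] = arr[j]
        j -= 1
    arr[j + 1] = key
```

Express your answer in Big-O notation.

This is Insertion sort. Time complexity: O(n²).

Answer: O(n²)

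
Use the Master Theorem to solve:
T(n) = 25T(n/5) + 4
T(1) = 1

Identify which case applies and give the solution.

a=25, b=5, f(n)=4. log_5(25) = 2. Since c=0 < 2, Case 1 applies: T(n) = Θ(n^log_b(a)) = O(n^2).

Answer: O(n^2) - Case 1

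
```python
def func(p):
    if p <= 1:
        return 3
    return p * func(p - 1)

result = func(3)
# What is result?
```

func(3) = 3 * 2 * 3 = 18

Answer: 18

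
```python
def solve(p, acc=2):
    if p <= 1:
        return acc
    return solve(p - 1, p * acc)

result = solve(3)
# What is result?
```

Accumulator trace (n, acc): (3, 2) -> (2, 6) -> (1, 12) -> return 12

Answer: 12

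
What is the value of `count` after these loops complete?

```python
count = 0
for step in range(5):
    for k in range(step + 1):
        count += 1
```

Triangle: 1 + 2 + ... + 5
`count` takes the values: 0 → 1 → 2 → 3 → 4 → 5 → 6 → 7 → 8 → 9 → 10 → 11 → 12 → 13 → 14 → 15

Answer: 15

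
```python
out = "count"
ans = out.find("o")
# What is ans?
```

Trace:
`out = "count"` → out = 'count'
`ans = out.find("o")` → ans = 1
So ans = 1

Answer: 1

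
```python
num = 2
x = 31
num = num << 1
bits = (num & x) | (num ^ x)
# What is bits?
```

Trace:
`num = 2` → num = 2
`x = 31` → x = 31
`num = num << 1` → num = 4
`bits = (num & x) | (num ^ x)` → bits = 31
So bits = 31

Answer: 31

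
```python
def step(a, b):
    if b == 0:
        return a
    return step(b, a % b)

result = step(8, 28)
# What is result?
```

step(8, 28) -> step(28, 8) -> step(8, 4) -> step(4, 0) -> 4

Answer: 4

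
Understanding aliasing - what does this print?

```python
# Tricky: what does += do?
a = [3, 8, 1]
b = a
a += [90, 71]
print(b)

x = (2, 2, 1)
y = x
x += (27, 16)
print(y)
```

Key concept: += behavior differs for mutable vs immutable.
Step by step:
`a = [3, 8, 1]` → a = [3, 8, 1]
`b = a` → b = [3, 8, 1] (same object as a)
`a += [90, 71]` → a = [3, 8, 1, 90, 71] (same object as b); b = [3, 8, 1, 90, 71] (same object as a)
`print(b)` → prints [3, 8, 1, 90, 71]
`x = (2, 2, 1)` → x = (2, 2, 1)
`y = x` → y = (2, 2, 1)
`x += (27, 16)` → x = (2, 2, 1, 27, 16)
`print(y)` → prints (2, 2, 1)

Answer:
[3, 8, 1, 90, 71]
(2, 2, 1)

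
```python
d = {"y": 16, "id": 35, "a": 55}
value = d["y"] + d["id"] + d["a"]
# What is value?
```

Trace:
`d = {"y": 16, "id": 35, "a": 55}` → d = {'y': 16, 'id': 35, 'a': 55}
`value = d["y"] + d["id"] + d["a"]` → value = 106
So value = 106

Answer: 106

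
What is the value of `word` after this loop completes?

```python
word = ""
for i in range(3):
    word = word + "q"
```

Repeat 'q' 3 times
`word` takes the values: "" → "q" → "qq" → "qqq"

Answer: "qqq"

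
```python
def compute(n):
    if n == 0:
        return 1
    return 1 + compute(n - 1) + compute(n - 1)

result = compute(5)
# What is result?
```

compute(n) = 1 + 2·compute(n-1), compute(0)=1. Closed form: (1+1)·2^5 - 1 = 63.

Answer: 63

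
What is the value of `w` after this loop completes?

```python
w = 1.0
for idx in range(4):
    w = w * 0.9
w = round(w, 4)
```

Exponential decay: 1.0 * 0.9^4
`w` takes the values: 1.0 → 0.9 → 0.81 → 0.729 → 0.6561

Answer: 0.6561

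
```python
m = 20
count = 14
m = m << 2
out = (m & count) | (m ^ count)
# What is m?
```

Trace:
`m = 20` → m = 20
`count = 14` → count = 14
`m = m << 2` → m = 80
`out = (m & count) | (m ^ count)` → out = 94
So m = 80

Answer: 80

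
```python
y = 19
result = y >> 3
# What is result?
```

Trace:
`y = 19` → y = 19
`result = y >> 3` → result = 2
So result = 2

Answer: 2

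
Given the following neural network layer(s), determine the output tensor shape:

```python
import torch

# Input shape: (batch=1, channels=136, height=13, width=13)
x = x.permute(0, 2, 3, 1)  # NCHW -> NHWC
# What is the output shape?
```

Input: (1, 136, 13, 13) -> Output: (1, 13, 13, 136)

Answer: (1, 13, 13, 136)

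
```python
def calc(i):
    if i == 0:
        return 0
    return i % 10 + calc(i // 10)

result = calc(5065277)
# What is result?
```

Sum of digits of 5065277: 7 + 7 + 2 + 5 + 6 + 0 + 5 = 32

Answer: 32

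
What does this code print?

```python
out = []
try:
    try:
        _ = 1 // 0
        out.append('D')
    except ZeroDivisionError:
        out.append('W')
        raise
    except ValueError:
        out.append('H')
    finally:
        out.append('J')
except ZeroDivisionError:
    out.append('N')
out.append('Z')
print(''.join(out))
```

Execution trace: 'W' (inner except ZeroDivisionError) → 'J' (inner finally) → 'N' (outer except ZeroDivisionError) → 'Z' (after the try/except). Output: WJNZ

Answer: WJNZ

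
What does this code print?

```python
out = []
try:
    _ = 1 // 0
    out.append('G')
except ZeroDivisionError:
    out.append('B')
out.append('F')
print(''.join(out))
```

Execution trace: 'B' (except ZeroDivisionError) → 'F' (after the try/except). Output: BF

Answer: BF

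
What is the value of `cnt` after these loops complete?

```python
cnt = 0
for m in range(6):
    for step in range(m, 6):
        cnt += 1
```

Upper triangle: 6 + 5 + ... + 1
`cnt` takes the values: 0 → 1 → 2 → 3 → 4 → 5 → 6 → 7 → 8 → 9 → 10 → 11 → 12 → 13 → 14 → 15 → 16 → 17 → 18 → 19 → 20 → 21

Answer: 21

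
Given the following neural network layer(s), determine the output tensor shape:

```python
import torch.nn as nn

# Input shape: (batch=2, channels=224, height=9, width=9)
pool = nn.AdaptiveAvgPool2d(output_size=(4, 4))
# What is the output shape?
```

Input: (2, 224, 9, 9) -> Output: (2, 224, 4, 4)

Answer: (2, 224, 4, 4)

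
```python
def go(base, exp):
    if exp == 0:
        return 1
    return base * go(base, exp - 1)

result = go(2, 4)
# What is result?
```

go(2, 4) = 2 * 2 * 2 * 2 = 16

Answer: 16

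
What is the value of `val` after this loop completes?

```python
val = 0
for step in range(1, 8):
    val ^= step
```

XOR of 1 to 7
`val` takes the values: 0 → 1 → 3 → 0 → 4 → 1 → 7 → 0

Answer: 0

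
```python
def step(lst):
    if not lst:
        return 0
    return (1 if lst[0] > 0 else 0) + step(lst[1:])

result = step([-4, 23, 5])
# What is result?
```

Count of positive elements in [-4, 23, 5] = 2

Answer: 2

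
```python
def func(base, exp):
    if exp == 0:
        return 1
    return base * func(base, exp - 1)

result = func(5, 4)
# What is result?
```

func(5, 4) = 5 * 5 * 5 * 5 = 625

Answer: 625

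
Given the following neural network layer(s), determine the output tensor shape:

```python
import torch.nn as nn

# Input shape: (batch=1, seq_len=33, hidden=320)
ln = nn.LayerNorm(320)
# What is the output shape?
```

Input: (1, 33, 320) -> Output: (1, 33, 320)

Answer: (1, 33, 320)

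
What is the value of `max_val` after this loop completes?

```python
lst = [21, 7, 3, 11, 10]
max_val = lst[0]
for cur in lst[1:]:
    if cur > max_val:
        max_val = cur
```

Maximum of [21, 7, 3, 11, 10]
`max_val` takes the values: 21

Answer: 21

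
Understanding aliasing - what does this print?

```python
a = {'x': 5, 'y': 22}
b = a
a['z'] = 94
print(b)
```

Key concept: dict aliasing.
Step by step:
`a = {'x': 5, 'y': 22}` → a = {'x': 5, 'y': 22}
`b = a` → b = {'x': 5, 'y': 22} (same object as a)
`a['z'] = 94` → a = {'x': 5, 'y': 22, 'z': 94} (same object as b); b = {'x': 5, 'y': 22, 'z': 94} (same object as a)
`print(b)` → prints {'x': 5, 'y': 22, 'z': 94}

Answer: {'x': 5, 'y': 22, 'z': 94}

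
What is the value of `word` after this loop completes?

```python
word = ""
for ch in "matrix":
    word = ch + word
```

Reverse 'matrix'
`word` takes the values: "" → "m" → "am" → "tam" → "rtam" → "irtam" → "xirtam"

Answer: "xirtam"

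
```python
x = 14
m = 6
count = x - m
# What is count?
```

Trace:
`x = 14` → x = 14
`m = 6` → m = 6
`count = x - m` → count = 8
So count = 8

Answer: 8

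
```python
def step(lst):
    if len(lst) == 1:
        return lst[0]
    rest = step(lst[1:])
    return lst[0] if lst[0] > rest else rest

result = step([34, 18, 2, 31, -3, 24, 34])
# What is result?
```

Recursive max over [34, 18, 2, 31, -3, 24, 34] = 34

Answer: 34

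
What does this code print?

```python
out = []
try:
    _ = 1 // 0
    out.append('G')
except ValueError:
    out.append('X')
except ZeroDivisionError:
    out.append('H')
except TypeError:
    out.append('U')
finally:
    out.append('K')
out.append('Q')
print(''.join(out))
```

Execution trace: 'H' (except ZeroDivisionError) → 'K' (finally) → 'Q' (after the try/except). Output: HKQ

Answer: HKQ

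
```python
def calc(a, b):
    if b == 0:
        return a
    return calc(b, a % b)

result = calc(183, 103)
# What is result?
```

calc(183, 103) -> calc(103, 80) -> calc(80, 23) -> calc(23, 11) -> calc(11, 1) -> calc(1, 0) -> 1

Answer: 1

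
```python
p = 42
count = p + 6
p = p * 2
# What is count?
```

Trace:
`p = 42` → p = 42
`count = p + 6` → count = 48
`p = p * 2` → p = 84
So count = 48

Answer: 48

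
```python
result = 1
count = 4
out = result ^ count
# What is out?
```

Trace:
`result = 1` → result = 1
`count = 4` → count = 4
`out = result ^ count` → out = 5
So out = 5

Answer: 5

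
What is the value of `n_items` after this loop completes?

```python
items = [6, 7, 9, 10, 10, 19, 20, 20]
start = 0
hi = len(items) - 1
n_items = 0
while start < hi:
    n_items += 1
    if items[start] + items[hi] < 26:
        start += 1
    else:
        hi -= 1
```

Steps to find pair summing to 26
`n_items` takes the values: 0 → 1 → 2 → 3 → 4 → 5 → 6 → 7

Answer: 7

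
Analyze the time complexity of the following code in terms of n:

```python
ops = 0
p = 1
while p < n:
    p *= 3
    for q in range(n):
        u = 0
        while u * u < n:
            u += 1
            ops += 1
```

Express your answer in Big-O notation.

Each loop level contributes: log n × n × √n. Multiplying the contributions gives O(n√n log n).

Answer: O(n√n log n)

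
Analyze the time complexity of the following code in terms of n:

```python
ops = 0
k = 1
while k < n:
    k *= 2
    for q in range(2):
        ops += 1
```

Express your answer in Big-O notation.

Each loop level contributes: log n × 1. Multiplying the contributions gives O(log n).

Answer: O(log n)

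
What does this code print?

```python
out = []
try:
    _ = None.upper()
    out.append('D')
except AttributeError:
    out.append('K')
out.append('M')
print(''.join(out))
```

Execution trace: 'K' (except AttributeError) → 'M' (after the try/except). Output: KM

Answer: KM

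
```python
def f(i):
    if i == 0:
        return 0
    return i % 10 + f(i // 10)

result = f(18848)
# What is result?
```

Sum of digits of 18848: 8 + 4 + 8 + 8 + 1 = 29

Answer: 29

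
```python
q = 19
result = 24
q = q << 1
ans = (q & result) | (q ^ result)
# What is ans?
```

Trace:
`q = 19` → q = 19
`result = 24` → result = 24
`q = q << 1` → q = 38
`ans = (q & result) | (q ^ result)` → ans = 62
So ans = 62

Answer: 62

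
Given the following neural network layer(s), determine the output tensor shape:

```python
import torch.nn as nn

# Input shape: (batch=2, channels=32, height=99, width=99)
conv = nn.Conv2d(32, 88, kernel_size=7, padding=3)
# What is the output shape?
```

Input: (2, 32, 99, 99) -> Output: (2, 88, 99, 99)

Answer: (2, 88, 99, 99)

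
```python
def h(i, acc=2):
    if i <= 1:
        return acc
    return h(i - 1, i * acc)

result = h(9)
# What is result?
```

Accumulator trace (n, acc): (9, 2) -> (8, 18) -> (7, 144) -> (6, 1008) -> (5, 6048) -> (4, 30240) -> (3, 120960) -> (2, 362880) -> (1, 725760) -> return 725760

Answer: 725760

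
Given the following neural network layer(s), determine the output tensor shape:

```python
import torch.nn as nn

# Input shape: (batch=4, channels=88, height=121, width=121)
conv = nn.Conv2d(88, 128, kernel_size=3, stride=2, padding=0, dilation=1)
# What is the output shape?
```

Input: (4, 88, 121, 121) -> Output: (4, 128, 60, 60)

Answer: (4, 128, 60, 60)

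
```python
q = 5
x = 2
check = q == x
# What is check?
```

Trace:
`q = 5` → q = 5
`x = 2` → x = 2
`check = q == x` → check = False
So check = False

Answer: False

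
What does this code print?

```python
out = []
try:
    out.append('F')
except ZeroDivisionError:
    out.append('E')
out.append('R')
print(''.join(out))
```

Execution trace: 'F' (try body, no exception) → 'R' (after the try/except). Output: FR

Answer: FR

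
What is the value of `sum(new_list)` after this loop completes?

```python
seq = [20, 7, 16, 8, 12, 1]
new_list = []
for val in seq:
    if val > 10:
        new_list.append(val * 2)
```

Sum of doubled values > 10
`new_list` takes the values: [] → [40] → [40, 32] → [40, 32, 24]
So `sum(new_list)` = 96

Answer: 96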